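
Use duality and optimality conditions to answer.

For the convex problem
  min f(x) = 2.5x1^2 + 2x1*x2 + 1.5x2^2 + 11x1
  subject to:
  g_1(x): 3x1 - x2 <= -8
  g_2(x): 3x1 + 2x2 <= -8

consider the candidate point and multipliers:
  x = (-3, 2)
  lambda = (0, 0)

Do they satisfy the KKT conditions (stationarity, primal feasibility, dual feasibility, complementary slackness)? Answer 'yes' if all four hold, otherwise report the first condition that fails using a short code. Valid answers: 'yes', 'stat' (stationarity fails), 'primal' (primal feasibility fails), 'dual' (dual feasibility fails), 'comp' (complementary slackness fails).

Gradient of f: grad f(x) = Q x + c = (0, 0)
Constraint values g_i(x) = a_i^T x - b_i:
  g_1((-3, 2)) = -3
  g_2((-3, 2)) = 3
Stationarity residual: grad f(x) + sum_i lambda_i a_i = (0, 0)
  -> stationarity OK
Primal feasibility (all g_i <= 0): FAILS
Dual feasibility (all lambda_i >= 0): OK
Complementary slackness (lambda_i * g_i(x) = 0 for all i): OK

Verdict: the first failing condition is primal_feasibility -> primal.

primal


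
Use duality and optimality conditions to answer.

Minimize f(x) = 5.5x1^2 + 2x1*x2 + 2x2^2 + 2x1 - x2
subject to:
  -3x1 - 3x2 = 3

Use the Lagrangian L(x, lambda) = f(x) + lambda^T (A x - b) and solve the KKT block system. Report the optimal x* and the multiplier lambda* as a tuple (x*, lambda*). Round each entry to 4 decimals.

Form the Lagrangian:
  L(x, lambda) = (1/2) x^T Q x + c^T x + lambda^T (A x - b)
Stationarity (grad_x L = 0): Q x + c + A^T lambda = 0.
Primal feasibility: A x = b.

This gives the KKT block system:
  [ Q   A^T ] [ x     ]   [-c ]
  [ A    0  ] [ lambda ] = [ b ]

Solving the linear system:
  x*      = (-0.4545, -0.5455)
  lambda* = (-1.3636)
  f(x*)   = 1.8636

x* = (-0.4545, -0.5455), lambda* = (-1.3636)


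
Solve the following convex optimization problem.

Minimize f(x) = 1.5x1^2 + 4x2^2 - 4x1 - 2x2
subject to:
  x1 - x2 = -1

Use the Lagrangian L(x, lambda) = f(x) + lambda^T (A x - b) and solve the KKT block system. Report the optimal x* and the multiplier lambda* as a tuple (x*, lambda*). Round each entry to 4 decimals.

Form the Lagrangian:
  L(x, lambda) = (1/2) x^T Q x + c^T x + lambda^T (A x - b)
Stationarity (grad_x L = 0): Q x + c + A^T lambda = 0.
Primal feasibility: A x = b.

This gives the KKT block system:
  [ Q   A^T ] [ x     ]   [-c ]
  [ A    0  ] [ lambda ] = [ b ]

Solving the linear system:
  x*      = (-0.1818, 0.8182)
  lambda* = (4.5455)
  f(x*)   = 1.8182

x* = (-0.1818, 0.8182), lambda* = (4.5455)


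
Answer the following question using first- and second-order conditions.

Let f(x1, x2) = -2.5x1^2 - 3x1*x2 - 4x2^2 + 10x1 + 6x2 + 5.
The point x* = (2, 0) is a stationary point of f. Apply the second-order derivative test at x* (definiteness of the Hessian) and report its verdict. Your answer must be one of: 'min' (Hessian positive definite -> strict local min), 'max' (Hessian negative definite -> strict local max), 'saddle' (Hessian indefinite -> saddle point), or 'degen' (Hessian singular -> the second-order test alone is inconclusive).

Compute the Hessian H = grad^2 f:
  H = [[-5, -3], [-3, -8]]
Verify stationarity: grad f(x*) = H x* + g = (0, 0).
Eigenvalues of H: -9.8541, -3.1459.
Both eigenvalues < 0, so H is negative definite -> x* is a strict local max.

max


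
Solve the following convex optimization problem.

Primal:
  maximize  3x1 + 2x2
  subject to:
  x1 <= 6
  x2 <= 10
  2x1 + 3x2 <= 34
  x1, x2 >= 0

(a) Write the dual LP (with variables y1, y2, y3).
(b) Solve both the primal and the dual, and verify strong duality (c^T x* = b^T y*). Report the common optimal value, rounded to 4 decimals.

The standard primal-dual pair for 'max c^T x s.t. A x <= b, x >= 0' is:
  Dual:  min b^T y  s.t.  A^T y >= c,  y >= 0.

So the dual LP is:
  minimize  6y1 + 10y2 + 34y3
  subject to:
    y1 + 2y3 >= 3
    y2 + 3y3 >= 2
    y1, y2, y3 >= 0

Solving the primal: x* = (6, 7.3333).
  primal value c^T x* = 32.6667.
Solving the dual: y* = (1.6667, 0, 0.6667).
  dual value b^T y* = 32.6667.
Strong duality: c^T x* = b^T y*. Confirmed.

32.6667


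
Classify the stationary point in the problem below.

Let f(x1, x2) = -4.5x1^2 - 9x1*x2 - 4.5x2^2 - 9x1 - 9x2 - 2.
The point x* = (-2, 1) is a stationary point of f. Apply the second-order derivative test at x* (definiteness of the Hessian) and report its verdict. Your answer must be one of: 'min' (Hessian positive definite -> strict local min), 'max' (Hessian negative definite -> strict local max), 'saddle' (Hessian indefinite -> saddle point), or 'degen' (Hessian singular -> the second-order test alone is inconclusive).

Compute the Hessian H = grad^2 f:
  H = [[-9, -9], [-9, -9]]
Verify stationarity: grad f(x*) = H x* + g = (0, 0).
Eigenvalues of H: -18, 0.
H has a zero eigenvalue (singular; negative semidefinite but not definite), so H is neither positive definite, negative definite, nor indefinite. The second-order test alone is inconclusive -> degen.
(Indeed, f is constant along the null direction of H through x*, so x* is not a strict local extremum.)

degen


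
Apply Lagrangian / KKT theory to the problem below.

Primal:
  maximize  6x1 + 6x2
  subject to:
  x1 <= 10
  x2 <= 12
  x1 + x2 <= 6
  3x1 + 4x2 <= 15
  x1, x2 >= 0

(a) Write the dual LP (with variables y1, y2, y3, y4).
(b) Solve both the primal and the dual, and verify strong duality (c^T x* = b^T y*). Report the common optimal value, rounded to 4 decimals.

The standard primal-dual pair for 'max c^T x s.t. A x <= b, x >= 0' is:
  Dual:  min b^T y  s.t.  A^T y >= c,  y >= 0.

So the dual LP is:
  minimize  10y1 + 12y2 + 6y3 + 15y4
  subject to:
    y1 + y3 + 3y4 >= 6
    y2 + y3 + 4y4 >= 6
    y1, y2, y3, y4 >= 0

Solving the primal: x* = (5, 0).
  primal value c^T x* = 30.
Solving the dual: y* = (0, 0, 0, 2).
  dual value b^T y* = 30.
Strong duality: c^T x* = b^T y*. Confirmed.

30


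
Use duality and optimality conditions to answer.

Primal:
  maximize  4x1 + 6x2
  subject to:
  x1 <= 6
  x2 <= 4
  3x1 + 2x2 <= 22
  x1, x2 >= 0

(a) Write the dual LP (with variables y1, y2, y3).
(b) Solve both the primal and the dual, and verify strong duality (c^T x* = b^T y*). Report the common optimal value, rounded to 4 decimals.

The standard primal-dual pair for 'max c^T x s.t. A x <= b, x >= 0' is:
  Dual:  min b^T y  s.t.  A^T y >= c,  y >= 0.

So the dual LP is:
  minimize  6y1 + 4y2 + 22y3
  subject to:
    y1 + 3y3 >= 4
    y2 + 2y3 >= 6
    y1, y2, y3 >= 0

Solving the primal: x* = (4.6667, 4).
  primal value c^T x* = 42.6667.
Solving the dual: y* = (0, 3.3333, 1.3333).
  dual value b^T y* = 42.6667.
Strong duality: c^T x* = b^T y*. Confirmed.

42.6667


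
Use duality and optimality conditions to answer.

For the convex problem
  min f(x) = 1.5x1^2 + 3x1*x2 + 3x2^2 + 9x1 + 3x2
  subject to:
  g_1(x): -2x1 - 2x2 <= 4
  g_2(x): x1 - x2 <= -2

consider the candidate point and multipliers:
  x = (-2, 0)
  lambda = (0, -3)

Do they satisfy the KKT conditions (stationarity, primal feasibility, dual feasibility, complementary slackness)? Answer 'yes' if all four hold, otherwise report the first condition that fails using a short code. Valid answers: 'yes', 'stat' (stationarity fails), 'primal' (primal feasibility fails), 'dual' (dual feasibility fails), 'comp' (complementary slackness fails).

Gradient of f: grad f(x) = Q x + c = (3, -3)
Constraint values g_i(x) = a_i^T x - b_i:
  g_1((-2, 0)) = 0
  g_2((-2, 0)) = 0
Stationarity residual: grad f(x) + sum_i lambda_i a_i = (0, 0)
  -> stationarity OK
Primal feasibility (all g_i <= 0): OK
Dual feasibility (all lambda_i >= 0): FAILS
Complementary slackness (lambda_i * g_i(x) = 0 for all i): OK

Verdict: the first failing condition is dual_feasibility -> dual.

dual


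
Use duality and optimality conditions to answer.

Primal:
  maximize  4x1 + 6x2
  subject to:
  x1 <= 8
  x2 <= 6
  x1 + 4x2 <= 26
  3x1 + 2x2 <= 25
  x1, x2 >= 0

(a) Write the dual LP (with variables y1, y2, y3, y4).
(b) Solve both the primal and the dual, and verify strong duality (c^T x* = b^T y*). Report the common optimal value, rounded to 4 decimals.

The standard primal-dual pair for 'max c^T x s.t. A x <= b, x >= 0' is:
  Dual:  min b^T y  s.t.  A^T y >= c,  y >= 0.

So the dual LP is:
  minimize  8y1 + 6y2 + 26y3 + 25y4
  subject to:
    y1 + y3 + 3y4 >= 4
    y2 + 4y3 + 2y4 >= 6
    y1, y2, y3, y4 >= 0

Solving the primal: x* = (4.8, 5.3).
  primal value c^T x* = 51.
Solving the dual: y* = (0, 0, 1, 1).
  dual value b^T y* = 51.
Strong duality: c^T x* = b^T y*. Confirmed.

51


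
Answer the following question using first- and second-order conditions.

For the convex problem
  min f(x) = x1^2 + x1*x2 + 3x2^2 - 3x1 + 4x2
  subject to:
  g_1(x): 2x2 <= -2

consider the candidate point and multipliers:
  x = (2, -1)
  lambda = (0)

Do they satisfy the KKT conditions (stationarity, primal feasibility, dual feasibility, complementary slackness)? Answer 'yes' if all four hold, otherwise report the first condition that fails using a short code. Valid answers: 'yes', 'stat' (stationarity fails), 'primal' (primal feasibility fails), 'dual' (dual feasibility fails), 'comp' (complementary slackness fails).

Gradient of f: grad f(x) = Q x + c = (0, 0)
Constraint values g_i(x) = a_i^T x - b_i:
  g_1((2, -1)) = 0
Stationarity residual: grad f(x) + sum_i lambda_i a_i = (0, 0)
  -> stationarity OK
Primal feasibility (all g_i <= 0): OK
Dual feasibility (all lambda_i >= 0): OK
Complementary slackness (lambda_i * g_i(x) = 0 for all i): OK

Verdict: yes, KKT holds.

yes


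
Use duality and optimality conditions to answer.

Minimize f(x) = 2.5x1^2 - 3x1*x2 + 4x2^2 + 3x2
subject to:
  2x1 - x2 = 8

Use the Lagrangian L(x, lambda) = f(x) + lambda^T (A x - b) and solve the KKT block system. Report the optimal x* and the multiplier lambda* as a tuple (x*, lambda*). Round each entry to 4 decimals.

Form the Lagrangian:
  L(x, lambda) = (1/2) x^T Q x + c^T x + lambda^T (A x - b)
Stationarity (grad_x L = 0): Q x + c + A^T lambda = 0.
Primal feasibility: A x = b.

This gives the KKT block system:
  [ Q   A^T ] [ x     ]   [-c ]
  [ A    0  ] [ lambda ] = [ b ]

Solving the linear system:
  x*      = (3.92, -0.16)
  lambda* = (-10.04)
  f(x*)   = 39.92

x* = (3.92, -0.16), lambda* = (-10.04)


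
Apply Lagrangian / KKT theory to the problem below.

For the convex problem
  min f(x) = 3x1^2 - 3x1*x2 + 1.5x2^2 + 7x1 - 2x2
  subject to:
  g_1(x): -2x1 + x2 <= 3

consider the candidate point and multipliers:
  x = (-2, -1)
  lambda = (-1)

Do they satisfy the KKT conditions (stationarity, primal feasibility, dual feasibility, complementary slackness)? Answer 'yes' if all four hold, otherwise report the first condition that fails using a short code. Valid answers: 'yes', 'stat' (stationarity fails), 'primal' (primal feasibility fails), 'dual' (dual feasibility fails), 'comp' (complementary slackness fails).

Gradient of f: grad f(x) = Q x + c = (-2, 1)
Constraint values g_i(x) = a_i^T x - b_i:
  g_1((-2, -1)) = 0
Stationarity residual: grad f(x) + sum_i lambda_i a_i = (0, 0)
  -> stationarity OK
Primal feasibility (all g_i <= 0): OK
Dual feasibility (all lambda_i >= 0): FAILS
Complementary slackness (lambda_i * g_i(x) = 0 for all i): OK

Verdict: the first failing condition is dual_feasibility -> dual.

dual


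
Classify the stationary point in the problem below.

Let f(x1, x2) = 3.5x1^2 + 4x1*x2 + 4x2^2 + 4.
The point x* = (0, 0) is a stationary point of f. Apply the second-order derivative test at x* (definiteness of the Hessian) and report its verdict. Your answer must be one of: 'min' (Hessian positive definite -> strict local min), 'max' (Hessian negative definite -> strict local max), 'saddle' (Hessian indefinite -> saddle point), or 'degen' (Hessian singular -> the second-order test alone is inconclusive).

Compute the Hessian H = grad^2 f:
  H = [[7, 4], [4, 8]]
Verify stationarity: grad f(x*) = H x* + g = (0, 0).
Eigenvalues of H: 3.4689, 11.5311.
Both eigenvalues > 0, so H is positive definite -> x* is a strict local min.

min


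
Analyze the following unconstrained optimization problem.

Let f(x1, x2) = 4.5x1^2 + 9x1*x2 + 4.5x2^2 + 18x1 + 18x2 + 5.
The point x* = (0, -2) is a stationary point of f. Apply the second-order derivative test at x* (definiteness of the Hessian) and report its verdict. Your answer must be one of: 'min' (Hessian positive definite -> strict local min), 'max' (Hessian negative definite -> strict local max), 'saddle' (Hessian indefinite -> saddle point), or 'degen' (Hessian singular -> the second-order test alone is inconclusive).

Compute the Hessian H = grad^2 f:
  H = [[9, 9], [9, 9]]
Verify stationarity: grad f(x*) = H x* + g = (0, 0).
Eigenvalues of H: 0, 18.
H has a zero eigenvalue (singular; positive semidefinite but not definite), so H is neither positive definite, negative definite, nor indefinite. The second-order test alone is inconclusive -> degen.
(Indeed, f is constant along the null direction of H through x*, so x* is not a strict local extremum.)

degen


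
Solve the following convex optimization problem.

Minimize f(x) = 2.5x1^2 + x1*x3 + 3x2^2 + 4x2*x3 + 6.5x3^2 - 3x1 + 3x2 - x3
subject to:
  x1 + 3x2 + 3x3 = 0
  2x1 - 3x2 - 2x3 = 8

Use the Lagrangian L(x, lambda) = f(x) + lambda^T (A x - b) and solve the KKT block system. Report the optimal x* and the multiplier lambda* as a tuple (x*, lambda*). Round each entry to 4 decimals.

Form the Lagrangian:
  L(x, lambda) = (1/2) x^T Q x + c^T x + lambda^T (A x - b)
Stationarity (grad_x L = 0): Q x + c + A^T lambda = 0.
Primal feasibility: A x = b.

This gives the KKT block system:
  [ Q   A^T ] [ x     ]   [-c ]
  [ A    0  ] [ lambda ] = [ b ]

Solving the linear system:
  x*      = (2.5634, -1.1643, 0.3099)
  lambda* = (-2.7653, -3.6808)
  f(x*)   = 8.9765

x* = (2.5634, -1.1643, 0.3099), lambda* = (-2.7653, -3.6808)


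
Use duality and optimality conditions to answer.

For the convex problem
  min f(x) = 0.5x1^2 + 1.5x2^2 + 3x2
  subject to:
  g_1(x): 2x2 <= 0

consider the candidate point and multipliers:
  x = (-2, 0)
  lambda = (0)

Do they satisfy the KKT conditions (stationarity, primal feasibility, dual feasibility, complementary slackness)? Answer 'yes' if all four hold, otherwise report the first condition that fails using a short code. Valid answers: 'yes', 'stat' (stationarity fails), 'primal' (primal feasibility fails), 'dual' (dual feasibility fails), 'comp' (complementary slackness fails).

Gradient of f: grad f(x) = Q x + c = (-2, 3)
Constraint values g_i(x) = a_i^T x - b_i:
  g_1((-2, 0)) = 0
Stationarity residual: grad f(x) + sum_i lambda_i a_i = (-2, 3)
  -> stationarity FAILS
Primal feasibility (all g_i <= 0): OK
Dual feasibility (all lambda_i >= 0): OK
Complementary slackness (lambda_i * g_i(x) = 0 for all i): OK

Verdict: the first failing condition is stationarity -> stat.

stat


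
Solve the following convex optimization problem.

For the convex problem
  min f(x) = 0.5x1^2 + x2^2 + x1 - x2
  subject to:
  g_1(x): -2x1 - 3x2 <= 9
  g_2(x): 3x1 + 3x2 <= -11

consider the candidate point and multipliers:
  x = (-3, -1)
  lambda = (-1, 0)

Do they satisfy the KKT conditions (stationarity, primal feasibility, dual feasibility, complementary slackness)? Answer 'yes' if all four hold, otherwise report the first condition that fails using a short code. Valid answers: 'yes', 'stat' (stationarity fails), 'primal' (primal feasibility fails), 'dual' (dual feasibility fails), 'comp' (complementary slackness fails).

Gradient of f: grad f(x) = Q x + c = (-2, -3)
Constraint values g_i(x) = a_i^T x - b_i:
  g_1((-3, -1)) = 0
  g_2((-3, -1)) = -1
Stationarity residual: grad f(x) + sum_i lambda_i a_i = (0, 0)
  -> stationarity OK
Primal feasibility (all g_i <= 0): OK
Dual feasibility (all lambda_i >= 0): FAILS
Complementary slackness (lambda_i * g_i(x) = 0 for all i): OK

Verdict: the first failing condition is dual_feasibility -> dual.

dual


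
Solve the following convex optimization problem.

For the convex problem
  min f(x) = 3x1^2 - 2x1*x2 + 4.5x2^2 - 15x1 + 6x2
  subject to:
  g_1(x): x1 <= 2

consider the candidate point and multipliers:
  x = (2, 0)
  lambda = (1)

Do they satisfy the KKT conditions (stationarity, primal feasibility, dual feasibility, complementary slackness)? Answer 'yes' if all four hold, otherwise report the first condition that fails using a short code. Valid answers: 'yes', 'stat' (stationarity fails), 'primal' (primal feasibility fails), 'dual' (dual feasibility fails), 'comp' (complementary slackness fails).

Gradient of f: grad f(x) = Q x + c = (-3, 2)
Constraint values g_i(x) = a_i^T x - b_i:
  g_1((2, 0)) = 0
Stationarity residual: grad f(x) + sum_i lambda_i a_i = (-2, 2)
  -> stationarity FAILS
Primal feasibility (all g_i <= 0): OK
Dual feasibility (all lambda_i >= 0): OK
Complementary slackness (lambda_i * g_i(x) = 0 for all i): OK

Verdict: the first failing condition is stationarity -> stat.

stat


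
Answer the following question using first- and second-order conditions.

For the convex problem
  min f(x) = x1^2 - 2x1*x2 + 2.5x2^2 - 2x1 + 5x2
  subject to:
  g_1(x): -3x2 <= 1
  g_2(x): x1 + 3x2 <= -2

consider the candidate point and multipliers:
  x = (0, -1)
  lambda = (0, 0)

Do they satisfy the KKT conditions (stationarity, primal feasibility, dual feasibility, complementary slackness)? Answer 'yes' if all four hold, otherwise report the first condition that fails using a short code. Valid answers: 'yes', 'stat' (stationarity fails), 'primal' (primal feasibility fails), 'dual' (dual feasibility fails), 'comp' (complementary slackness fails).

Gradient of f: grad f(x) = Q x + c = (0, 0)
Constraint values g_i(x) = a_i^T x - b_i:
  g_1((0, -1)) = 2
  g_2((0, -1)) = -1
Stationarity residual: grad f(x) + sum_i lambda_i a_i = (0, 0)
  -> stationarity OK
Primal feasibility (all g_i <= 0): FAILS
Dual feasibility (all lambda_i >= 0): OK
Complementary slackness (lambda_i * g_i(x) = 0 for all i): OK

Verdict: the first failing condition is primal_feasibility -> primal.

primal


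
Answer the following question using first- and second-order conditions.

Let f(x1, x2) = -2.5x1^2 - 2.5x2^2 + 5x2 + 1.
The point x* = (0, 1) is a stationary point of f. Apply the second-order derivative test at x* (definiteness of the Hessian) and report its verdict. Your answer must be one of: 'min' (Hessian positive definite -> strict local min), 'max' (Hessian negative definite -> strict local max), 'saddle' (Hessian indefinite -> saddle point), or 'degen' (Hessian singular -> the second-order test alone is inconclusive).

Compute the Hessian H = grad^2 f:
  H = [[-5, 0], [0, -5]]
Verify stationarity: grad f(x*) = H x* + g = (0, 0).
Eigenvalues of H: -5, -5.
Both eigenvalues < 0, so H is negative definite -> x* is a strict local max.

max


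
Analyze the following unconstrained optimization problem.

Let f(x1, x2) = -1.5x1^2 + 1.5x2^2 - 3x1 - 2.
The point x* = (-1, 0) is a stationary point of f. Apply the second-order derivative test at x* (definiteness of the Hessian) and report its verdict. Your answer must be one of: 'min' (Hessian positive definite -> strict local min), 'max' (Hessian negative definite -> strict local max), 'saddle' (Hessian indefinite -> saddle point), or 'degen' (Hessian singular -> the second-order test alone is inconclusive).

Compute the Hessian H = grad^2 f:
  H = [[-3, 0], [0, 3]]
Verify stationarity: grad f(x*) = H x* + g = (0, 0).
Eigenvalues of H: -3, 3.
Eigenvalues have mixed signs, so H is indefinite -> x* is a saddle point.

saddle


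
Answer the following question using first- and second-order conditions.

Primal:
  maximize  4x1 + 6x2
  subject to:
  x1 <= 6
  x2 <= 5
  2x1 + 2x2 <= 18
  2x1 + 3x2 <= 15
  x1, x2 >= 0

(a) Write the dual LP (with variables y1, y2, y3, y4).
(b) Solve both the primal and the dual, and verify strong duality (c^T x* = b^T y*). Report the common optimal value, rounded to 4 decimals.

The standard primal-dual pair for 'max c^T x s.t. A x <= b, x >= 0' is:
  Dual:  min b^T y  s.t.  A^T y >= c,  y >= 0.

So the dual LP is:
  minimize  6y1 + 5y2 + 18y3 + 15y4
  subject to:
    y1 + 2y3 + 2y4 >= 4
    y2 + 2y3 + 3y4 >= 6
    y1, y2, y3, y4 >= 0

Solving the primal: x* = (6, 1).
  primal value c^T x* = 30.
Solving the dual: y* = (0, 0, 0, 2).
  dual value b^T y* = 30.
Strong duality: c^T x* = b^T y*. Confirmed.

30


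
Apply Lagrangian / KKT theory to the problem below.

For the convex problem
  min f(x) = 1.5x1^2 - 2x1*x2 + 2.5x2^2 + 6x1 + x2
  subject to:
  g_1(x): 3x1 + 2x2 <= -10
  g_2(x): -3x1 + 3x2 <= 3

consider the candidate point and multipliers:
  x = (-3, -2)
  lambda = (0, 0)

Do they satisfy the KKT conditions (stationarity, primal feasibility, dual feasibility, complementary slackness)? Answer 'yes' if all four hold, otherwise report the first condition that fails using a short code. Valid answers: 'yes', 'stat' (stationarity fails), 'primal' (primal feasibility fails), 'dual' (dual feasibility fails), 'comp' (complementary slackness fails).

Gradient of f: grad f(x) = Q x + c = (1, -3)
Constraint values g_i(x) = a_i^T x - b_i:
  g_1((-3, -2)) = -3
  g_2((-3, -2)) = 0
Stationarity residual: grad f(x) + sum_i lambda_i a_i = (1, -3)
  -> stationarity FAILS
Primal feasibility (all g_i <= 0): OK
Dual feasibility (all lambda_i >= 0): OK
Complementary slackness (lambda_i * g_i(x) = 0 for all i): OK

Verdict: the first failing condition is stationarity -> stat.

stat


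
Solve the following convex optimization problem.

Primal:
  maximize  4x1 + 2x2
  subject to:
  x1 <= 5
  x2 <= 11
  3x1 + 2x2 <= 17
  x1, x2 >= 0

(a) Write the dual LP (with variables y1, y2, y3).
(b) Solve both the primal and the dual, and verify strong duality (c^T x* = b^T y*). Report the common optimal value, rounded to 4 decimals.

The standard primal-dual pair for 'max c^T x s.t. A x <= b, x >= 0' is:
  Dual:  min b^T y  s.t.  A^T y >= c,  y >= 0.

So the dual LP is:
  minimize  5y1 + 11y2 + 17y3
  subject to:
    y1 + 3y3 >= 4
    y2 + 2y3 >= 2
    y1, y2, y3 >= 0

Solving the primal: x* = (5, 1).
  primal value c^T x* = 22.
Solving the dual: y* = (1, 0, 1).
  dual value b^T y* = 22.
Strong duality: c^T x* = b^T y*. Confirmed.

22


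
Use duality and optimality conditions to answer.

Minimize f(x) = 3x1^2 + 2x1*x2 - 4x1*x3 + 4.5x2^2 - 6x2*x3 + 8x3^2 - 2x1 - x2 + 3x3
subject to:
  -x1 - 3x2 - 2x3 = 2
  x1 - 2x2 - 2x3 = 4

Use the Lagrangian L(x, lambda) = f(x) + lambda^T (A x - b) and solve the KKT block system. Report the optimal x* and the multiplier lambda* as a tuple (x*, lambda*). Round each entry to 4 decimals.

Form the Lagrangian:
  L(x, lambda) = (1/2) x^T Q x + c^T x + lambda^T (A x - b)
Stationarity (grad_x L = 0): Q x + c + A^T lambda = 0.
Primal feasibility: A x = b.

This gives the KKT block system:
  [ Q   A^T ] [ x     ]   [-c ]
  [ A    0  ] [ lambda ] = [ b ]

Solving the linear system:
  x*      = (1.4167, -0.8333, -0.4583)
  lambda* = (2.0833, -4.5833)
  f(x*)   = 5.3958

x* = (1.4167, -0.8333, -0.4583), lambda* = (2.0833, -4.5833)


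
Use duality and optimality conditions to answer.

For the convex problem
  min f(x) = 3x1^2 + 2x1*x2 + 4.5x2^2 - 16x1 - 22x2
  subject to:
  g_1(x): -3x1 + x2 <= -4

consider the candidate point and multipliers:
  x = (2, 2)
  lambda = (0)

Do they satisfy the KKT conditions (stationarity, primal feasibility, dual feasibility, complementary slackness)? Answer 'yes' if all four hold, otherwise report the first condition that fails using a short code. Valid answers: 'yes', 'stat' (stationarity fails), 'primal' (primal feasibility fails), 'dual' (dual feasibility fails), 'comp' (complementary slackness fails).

Gradient of f: grad f(x) = Q x + c = (0, 0)
Constraint values g_i(x) = a_i^T x - b_i:
  g_1((2, 2)) = 0
Stationarity residual: grad f(x) + sum_i lambda_i a_i = (0, 0)
  -> stationarity OK
Primal feasibility (all g_i <= 0): OK
Dual feasibility (all lambda_i >= 0): OK
Complementary slackness (lambda_i * g_i(x) = 0 for all i): OK

Verdict: yes, KKT holds.

yes


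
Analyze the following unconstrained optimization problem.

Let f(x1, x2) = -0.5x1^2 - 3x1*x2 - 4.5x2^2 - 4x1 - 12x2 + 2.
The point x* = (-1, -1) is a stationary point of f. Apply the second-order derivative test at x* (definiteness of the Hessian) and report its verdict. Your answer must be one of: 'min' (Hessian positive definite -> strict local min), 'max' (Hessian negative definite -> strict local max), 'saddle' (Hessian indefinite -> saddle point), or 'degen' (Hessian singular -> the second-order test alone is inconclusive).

Compute the Hessian H = grad^2 f:
  H = [[-1, -3], [-3, -9]]
Verify stationarity: grad f(x*) = H x* + g = (0, 0).
Eigenvalues of H: -10, 0.
H has a zero eigenvalue (singular; negative semidefinite but not definite), so H is neither positive definite, negative definite, nor indefinite. The second-order test alone is inconclusive -> degen.
(Indeed, f is constant along the null direction of H through x*, so x* is not a strict local extremum.)

degen


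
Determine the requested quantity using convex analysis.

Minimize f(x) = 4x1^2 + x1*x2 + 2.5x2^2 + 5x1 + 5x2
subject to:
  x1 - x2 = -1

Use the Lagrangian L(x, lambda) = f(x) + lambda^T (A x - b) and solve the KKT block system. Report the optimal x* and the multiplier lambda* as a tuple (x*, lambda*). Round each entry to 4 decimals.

Form the Lagrangian:
  L(x, lambda) = (1/2) x^T Q x + c^T x + lambda^T (A x - b)
Stationarity (grad_x L = 0): Q x + c + A^T lambda = 0.
Primal feasibility: A x = b.

This gives the KKT block system:
  [ Q   A^T ] [ x     ]   [-c ]
  [ A    0  ] [ lambda ] = [ b ]

Solving the linear system:
  x*      = (-1.0667, -0.0667)
  lambda* = (3.6)
  f(x*)   = -1.0333

x* = (-1.0667, -0.0667), lambda* = (3.6)


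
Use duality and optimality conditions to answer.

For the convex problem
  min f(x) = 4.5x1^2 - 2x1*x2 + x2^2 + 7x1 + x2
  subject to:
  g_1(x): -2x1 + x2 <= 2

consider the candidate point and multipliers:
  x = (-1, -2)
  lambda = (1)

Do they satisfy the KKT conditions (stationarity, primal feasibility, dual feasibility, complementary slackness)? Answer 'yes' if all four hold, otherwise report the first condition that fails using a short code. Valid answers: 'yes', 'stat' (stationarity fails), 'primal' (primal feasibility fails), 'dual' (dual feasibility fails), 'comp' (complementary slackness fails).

Gradient of f: grad f(x) = Q x + c = (2, -1)
Constraint values g_i(x) = a_i^T x - b_i:
  g_1((-1, -2)) = -2
Stationarity residual: grad f(x) + sum_i lambda_i a_i = (0, 0)
  -> stationarity OK
Primal feasibility (all g_i <= 0): OK
Dual feasibility (all lambda_i >= 0): OK
Complementary slackness (lambda_i * g_i(x) = 0 for all i): FAILS

Verdict: the first failing condition is complementary_slackness -> comp.

comp


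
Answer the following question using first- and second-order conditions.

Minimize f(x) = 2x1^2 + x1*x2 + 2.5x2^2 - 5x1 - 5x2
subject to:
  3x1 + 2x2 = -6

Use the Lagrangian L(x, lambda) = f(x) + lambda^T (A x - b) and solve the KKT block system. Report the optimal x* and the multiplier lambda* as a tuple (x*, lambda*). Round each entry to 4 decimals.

Form the Lagrangian:
  L(x, lambda) = (1/2) x^T Q x + c^T x + lambda^T (A x - b)
Stationarity (grad_x L = 0): Q x + c + A^T lambda = 0.
Primal feasibility: A x = b.

This gives the KKT block system:
  [ Q   A^T ] [ x     ]   [-c ]
  [ A    0  ] [ lambda ] = [ b ]

Solving the linear system:
  x*      = (-1.7959, -0.3061)
  lambda* = (4.1633)
  f(x*)   = 17.7449

x* = (-1.7959, -0.3061), lambda* = (4.1633)


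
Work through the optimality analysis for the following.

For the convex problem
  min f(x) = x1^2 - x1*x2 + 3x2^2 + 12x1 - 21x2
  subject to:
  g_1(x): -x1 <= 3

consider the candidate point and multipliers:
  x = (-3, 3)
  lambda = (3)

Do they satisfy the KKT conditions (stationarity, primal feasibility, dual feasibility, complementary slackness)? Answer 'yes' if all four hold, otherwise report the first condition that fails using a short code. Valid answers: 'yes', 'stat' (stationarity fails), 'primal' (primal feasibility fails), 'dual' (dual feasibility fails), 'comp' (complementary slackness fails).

Gradient of f: grad f(x) = Q x + c = (3, 0)
Constraint values g_i(x) = a_i^T x - b_i:
  g_1((-3, 3)) = 0
Stationarity residual: grad f(x) + sum_i lambda_i a_i = (0, 0)
  -> stationarity OK
Primal feasibility (all g_i <= 0): OK
Dual feasibility (all lambda_i >= 0): OK
Complementary slackness (lambda_i * g_i(x) = 0 for all i): OK

Verdict: yes, KKT holds.

yes


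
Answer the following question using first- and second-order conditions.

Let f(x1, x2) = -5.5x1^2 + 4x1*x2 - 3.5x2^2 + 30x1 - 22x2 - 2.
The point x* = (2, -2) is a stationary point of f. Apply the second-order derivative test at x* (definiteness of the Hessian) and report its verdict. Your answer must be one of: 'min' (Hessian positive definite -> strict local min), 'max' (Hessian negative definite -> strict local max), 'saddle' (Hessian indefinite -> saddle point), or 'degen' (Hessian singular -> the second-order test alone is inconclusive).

Compute the Hessian H = grad^2 f:
  H = [[-11, 4], [4, -7]]
Verify stationarity: grad f(x*) = H x* + g = (0, 0).
Eigenvalues of H: -13.4721, -4.5279.
Both eigenvalues < 0, so H is negative definite -> x* is a strict local max.

max


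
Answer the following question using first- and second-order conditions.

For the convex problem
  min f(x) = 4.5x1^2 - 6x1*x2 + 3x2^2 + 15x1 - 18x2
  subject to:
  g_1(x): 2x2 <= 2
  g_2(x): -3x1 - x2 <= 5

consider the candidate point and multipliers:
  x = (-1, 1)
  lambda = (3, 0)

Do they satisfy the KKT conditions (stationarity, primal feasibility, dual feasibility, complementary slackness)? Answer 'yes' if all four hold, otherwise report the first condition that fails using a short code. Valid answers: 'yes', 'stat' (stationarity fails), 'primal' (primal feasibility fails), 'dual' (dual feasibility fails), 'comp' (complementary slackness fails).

Gradient of f: grad f(x) = Q x + c = (0, -6)
Constraint values g_i(x) = a_i^T x - b_i:
  g_1((-1, 1)) = 0
  g_2((-1, 1)) = -3
Stationarity residual: grad f(x) + sum_i lambda_i a_i = (0, 0)
  -> stationarity OK
Primal feasibility (all g_i <= 0): OK
Dual feasibility (all lambda_i >= 0): OK
Complementary slackness (lambda_i * g_i(x) = 0 for all i): OK

Verdict: yes, KKT holds.

yes


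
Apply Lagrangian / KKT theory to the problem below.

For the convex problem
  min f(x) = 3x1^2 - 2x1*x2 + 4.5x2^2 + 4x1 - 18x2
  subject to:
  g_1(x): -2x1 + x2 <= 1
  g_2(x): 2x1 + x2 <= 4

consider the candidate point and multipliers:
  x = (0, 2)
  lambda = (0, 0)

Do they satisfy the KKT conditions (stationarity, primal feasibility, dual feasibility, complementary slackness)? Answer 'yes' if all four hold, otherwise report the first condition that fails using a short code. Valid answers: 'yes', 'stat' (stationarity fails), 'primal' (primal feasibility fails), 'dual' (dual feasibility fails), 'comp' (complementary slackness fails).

Gradient of f: grad f(x) = Q x + c = (0, 0)
Constraint values g_i(x) = a_i^T x - b_i:
  g_1((0, 2)) = 1
  g_2((0, 2)) = -2
Stationarity residual: grad f(x) + sum_i lambda_i a_i = (0, 0)
  -> stationarity OK
Primal feasibility (all g_i <= 0): FAILS
Dual feasibility (all lambda_i >= 0): OK
Complementary slackness (lambda_i * g_i(x) = 0 for all i): OK

Verdict: the first failing condition is primal_feasibility -> primal.

primal


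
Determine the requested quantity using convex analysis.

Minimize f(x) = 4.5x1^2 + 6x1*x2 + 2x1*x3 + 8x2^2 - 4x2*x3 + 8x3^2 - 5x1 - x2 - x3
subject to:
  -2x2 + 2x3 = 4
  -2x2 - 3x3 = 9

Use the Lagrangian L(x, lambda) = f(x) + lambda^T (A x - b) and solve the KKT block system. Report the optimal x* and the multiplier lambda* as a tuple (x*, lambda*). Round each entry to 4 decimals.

Form the Lagrangian:
  L(x, lambda) = (1/2) x^T Q x + c^T x + lambda^T (A x - b)
Stationarity (grad_x L = 0): Q x + c + A^T lambda = 0.
Primal feasibility: A x = b.

This gives the KKT block system:
  [ Q   A^T ] [ x     ]   [-c ]
  [ A    0  ] [ lambda ] = [ b ]

Solving the linear system:
  x*      = (2.7778, -3, -1)
  lambda* = (-8.6111, -5.5556)
  f(x*)   = 37.2778

x* = (2.7778, -3, -1), lambda* = (-8.6111, -5.5556)


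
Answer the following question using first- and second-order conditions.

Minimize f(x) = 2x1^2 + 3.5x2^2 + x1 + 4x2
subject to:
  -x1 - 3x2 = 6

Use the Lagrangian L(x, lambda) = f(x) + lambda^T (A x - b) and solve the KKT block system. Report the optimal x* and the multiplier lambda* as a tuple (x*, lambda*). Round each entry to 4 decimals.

Form the Lagrangian:
  L(x, lambda) = (1/2) x^T Q x + c^T x + lambda^T (A x - b)
Stationarity (grad_x L = 0): Q x + c + A^T lambda = 0.
Primal feasibility: A x = b.

This gives the KKT block system:
  [ Q   A^T ] [ x     ]   [-c ]
  [ A    0  ] [ lambda ] = [ b ]

Solving the linear system:
  x*      = (-0.907, -1.6977)
  lambda* = (-2.6279)
  f(x*)   = 4.0349

x* = (-0.907, -1.6977), lambda* = (-2.6279)


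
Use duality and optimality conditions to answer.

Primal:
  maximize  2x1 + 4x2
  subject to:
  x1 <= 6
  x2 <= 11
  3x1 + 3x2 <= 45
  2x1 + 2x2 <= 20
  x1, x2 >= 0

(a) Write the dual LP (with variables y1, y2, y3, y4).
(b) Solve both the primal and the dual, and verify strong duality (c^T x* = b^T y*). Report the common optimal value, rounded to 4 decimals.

The standard primal-dual pair for 'max c^T x s.t. A x <= b, x >= 0' is:
  Dual:  min b^T y  s.t.  A^T y >= c,  y >= 0.

So the dual LP is:
  minimize  6y1 + 11y2 + 45y3 + 20y4
  subject to:
    y1 + 3y3 + 2y4 >= 2
    y2 + 3y3 + 2y4 >= 4
    y1, y2, y3, y4 >= 0

Solving the primal: x* = (0, 10).
  primal value c^T x* = 40.
Solving the dual: y* = (0, 0, 0, 2).
  dual value b^T y* = 40.
Strong duality: c^T x* = b^T y*. Confirmed.

40


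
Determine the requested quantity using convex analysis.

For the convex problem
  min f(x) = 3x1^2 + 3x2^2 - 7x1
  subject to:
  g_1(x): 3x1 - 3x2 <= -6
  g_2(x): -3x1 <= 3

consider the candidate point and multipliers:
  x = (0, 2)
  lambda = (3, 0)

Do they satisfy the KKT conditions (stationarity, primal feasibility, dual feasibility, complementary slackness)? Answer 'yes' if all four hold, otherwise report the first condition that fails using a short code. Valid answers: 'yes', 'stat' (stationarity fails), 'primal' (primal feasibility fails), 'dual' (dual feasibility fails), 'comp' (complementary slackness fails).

Gradient of f: grad f(x) = Q x + c = (-7, 12)
Constraint values g_i(x) = a_i^T x - b_i:
  g_1((0, 2)) = 0
  g_2((0, 2)) = -3
Stationarity residual: grad f(x) + sum_i lambda_i a_i = (2, 3)
  -> stationarity FAILS
Primal feasibility (all g_i <= 0): OK
Dual feasibility (all lambda_i >= 0): OK
Complementary slackness (lambda_i * g_i(x) = 0 for all i): OK

Verdict: the first failing condition is stationarity -> stat.

stat


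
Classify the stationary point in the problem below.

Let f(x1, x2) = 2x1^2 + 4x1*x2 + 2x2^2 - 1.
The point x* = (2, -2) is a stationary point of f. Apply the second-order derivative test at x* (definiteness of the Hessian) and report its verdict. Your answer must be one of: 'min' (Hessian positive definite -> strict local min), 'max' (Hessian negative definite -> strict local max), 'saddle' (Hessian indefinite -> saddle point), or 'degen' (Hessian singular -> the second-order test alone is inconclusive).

Compute the Hessian H = grad^2 f:
  H = [[4, 4], [4, 4]]
Verify stationarity: grad f(x*) = H x* + g = (0, 0).
Eigenvalues of H: 0, 8.
H has a zero eigenvalue (singular; positive semidefinite but not definite), so H is neither positive definite, negative definite, nor indefinite. The second-order test alone is inconclusive -> degen.
(Indeed, f is constant along the null direction of H through x*, so x* is not a strict local extremum.)

degen


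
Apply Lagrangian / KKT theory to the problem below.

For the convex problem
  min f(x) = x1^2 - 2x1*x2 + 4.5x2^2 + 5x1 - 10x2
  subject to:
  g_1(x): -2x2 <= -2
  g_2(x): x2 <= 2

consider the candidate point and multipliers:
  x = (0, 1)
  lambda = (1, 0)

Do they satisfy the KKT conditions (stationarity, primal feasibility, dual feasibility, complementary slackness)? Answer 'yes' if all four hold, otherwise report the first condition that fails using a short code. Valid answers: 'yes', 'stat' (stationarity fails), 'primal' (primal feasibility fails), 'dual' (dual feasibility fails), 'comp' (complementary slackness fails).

Gradient of f: grad f(x) = Q x + c = (3, -1)
Constraint values g_i(x) = a_i^T x - b_i:
  g_1((0, 1)) = 0
  g_2((0, 1)) = -1
Stationarity residual: grad f(x) + sum_i lambda_i a_i = (3, -3)
  -> stationarity FAILS
Primal feasibility (all g_i <= 0): OK
Dual feasibility (all lambda_i >= 0): OK
Complementary slackness (lambda_i * g_i(x) = 0 for all i): OK

Verdict: the first failing condition is stationarity -> stat.

stat


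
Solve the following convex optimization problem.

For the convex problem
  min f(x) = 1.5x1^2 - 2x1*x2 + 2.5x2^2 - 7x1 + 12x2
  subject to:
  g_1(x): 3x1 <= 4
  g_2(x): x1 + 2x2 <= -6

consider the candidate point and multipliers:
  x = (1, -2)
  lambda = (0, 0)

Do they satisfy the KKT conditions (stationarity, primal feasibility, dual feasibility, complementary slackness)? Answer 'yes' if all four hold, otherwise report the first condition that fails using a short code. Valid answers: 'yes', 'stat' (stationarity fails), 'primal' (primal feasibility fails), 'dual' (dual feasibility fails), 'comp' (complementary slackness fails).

Gradient of f: grad f(x) = Q x + c = (0, 0)
Constraint values g_i(x) = a_i^T x - b_i:
  g_1((1, -2)) = -1
  g_2((1, -2)) = 3
Stationarity residual: grad f(x) + sum_i lambda_i a_i = (0, 0)
  -> stationarity OK
Primal feasibility (all g_i <= 0): FAILS
Dual feasibility (all lambda_i >= 0): OK
Complementary slackness (lambda_i * g_i(x) = 0 for all i): OK

Verdict: the first failing condition is primal_feasibility -> primal.

primal


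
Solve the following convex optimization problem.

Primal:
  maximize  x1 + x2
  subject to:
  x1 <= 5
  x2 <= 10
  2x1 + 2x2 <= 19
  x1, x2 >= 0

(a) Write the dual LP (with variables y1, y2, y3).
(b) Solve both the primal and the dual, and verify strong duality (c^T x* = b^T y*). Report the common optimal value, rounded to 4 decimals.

The standard primal-dual pair for 'max c^T x s.t. A x <= b, x >= 0' is:
  Dual:  min b^T y  s.t.  A^T y >= c,  y >= 0.

So the dual LP is:
  minimize  5y1 + 10y2 + 19y3
  subject to:
    y1 + 2y3 >= 1
    y2 + 2y3 >= 1
    y1, y2, y3 >= 0

Solving the primal: x* = (0, 9.5).
  primal value c^T x* = 9.5.
Solving the dual: y* = (0, 0, 0.5).
  dual value b^T y* = 9.5.
Strong duality: c^T x* = b^T y*. Confirmed.

9.5


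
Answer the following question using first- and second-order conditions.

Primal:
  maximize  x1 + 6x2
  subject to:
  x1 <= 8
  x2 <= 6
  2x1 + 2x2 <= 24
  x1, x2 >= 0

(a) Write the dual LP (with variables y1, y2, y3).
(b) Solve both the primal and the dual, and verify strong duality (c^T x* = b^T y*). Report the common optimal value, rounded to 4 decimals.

The standard primal-dual pair for 'max c^T x s.t. A x <= b, x >= 0' is:
  Dual:  min b^T y  s.t.  A^T y >= c,  y >= 0.

So the dual LP is:
  minimize  8y1 + 6y2 + 24y3
  subject to:
    y1 + 2y3 >= 1
    y2 + 2y3 >= 6
    y1, y2, y3 >= 0

Solving the primal: x* = (6, 6).
  primal value c^T x* = 42.
Solving the dual: y* = (0, 5, 0.5).
  dual value b^T y* = 42.
Strong duality: c^T x* = b^T y*. Confirmed.

42


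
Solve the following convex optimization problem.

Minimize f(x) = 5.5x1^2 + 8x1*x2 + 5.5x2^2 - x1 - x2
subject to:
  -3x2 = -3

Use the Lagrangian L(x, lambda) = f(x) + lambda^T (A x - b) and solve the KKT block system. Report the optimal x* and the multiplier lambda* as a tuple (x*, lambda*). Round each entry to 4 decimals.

Form the Lagrangian:
  L(x, lambda) = (1/2) x^T Q x + c^T x + lambda^T (A x - b)
Stationarity (grad_x L = 0): Q x + c + A^T lambda = 0.
Primal feasibility: A x = b.

This gives the KKT block system:
  [ Q   A^T ] [ x     ]   [-c ]
  [ A    0  ] [ lambda ] = [ b ]

Solving the linear system:
  x*      = (-0.6364, 1)
  lambda* = (1.6364)
  f(x*)   = 2.2727

x* = (-0.6364, 1), lambda* = (1.6364)


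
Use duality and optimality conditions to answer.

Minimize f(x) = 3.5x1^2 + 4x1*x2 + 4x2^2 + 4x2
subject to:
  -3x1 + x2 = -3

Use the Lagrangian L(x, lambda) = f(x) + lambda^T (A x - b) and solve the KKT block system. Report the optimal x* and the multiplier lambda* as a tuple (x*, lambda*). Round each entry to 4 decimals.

Form the Lagrangian:
  L(x, lambda) = (1/2) x^T Q x + c^T x + lambda^T (A x - b)
Stationarity (grad_x L = 0): Q x + c + A^T lambda = 0.
Primal feasibility: A x = b.

This gives the KKT block system:
  [ Q   A^T ] [ x     ]   [-c ]
  [ A    0  ] [ lambda ] = [ b ]

Solving the linear system:
  x*      = (0.699, -0.9029)
  lambda* = (0.4272)
  f(x*)   = -1.165

x* = (0.699, -0.9029), lambda* = (0.4272)
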